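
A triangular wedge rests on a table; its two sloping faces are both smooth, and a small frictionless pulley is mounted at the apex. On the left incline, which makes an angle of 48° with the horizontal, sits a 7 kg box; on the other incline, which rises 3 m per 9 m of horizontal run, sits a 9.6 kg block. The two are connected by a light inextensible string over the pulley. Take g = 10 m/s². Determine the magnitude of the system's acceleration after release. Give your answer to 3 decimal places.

1.305 m/s²

Resolve each weight along its own incline: the 7 kg mass has component 7 × 10 × sin 48° = 52.020 N down its slope, and the 9.6 kg mass has 9.6 × 10 × sin 18.43° = 30.358 N down its slope.
The 7 kg side's 52.020 N exceeds the other side's 30.358 N, so that mass slides down and the 9.6 kg mass slides up. Taking that direction as positive, Newton's second law for the whole system gives 52.020 − 30.358 = (7 + 9.6) a, so a = 21.662 / 16.6 = 1.3049 m/s².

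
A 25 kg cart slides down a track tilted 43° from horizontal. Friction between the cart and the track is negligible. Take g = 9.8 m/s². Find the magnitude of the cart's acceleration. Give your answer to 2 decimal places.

6.68 m/s²

Resolving the weight along the incline: the component pulling the cart down the slope is mg sin 43° = 25 × 9.8 × 0.6820 = 167.090 N, and the normal force is N = mg cos 43° = 25 × 9.8 × 0.7314 = 179.193 N.
With no friction the net force along the incline is 167.090 N, so a = g sin 43° = 167.090 / 25 = 6.6836 m/s².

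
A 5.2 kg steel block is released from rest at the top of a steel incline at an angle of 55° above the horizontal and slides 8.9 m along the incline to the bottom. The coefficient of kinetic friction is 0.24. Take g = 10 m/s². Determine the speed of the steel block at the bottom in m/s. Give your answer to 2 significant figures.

The weight component along the incline is mg sin 55° = 42.596 N and the normal force is N = mg cos 55° = 29.826 N.
Friction up the slope is f = μN = 0.24 × 29.826 = 7.158 N, so the net downslope force is 42.596 − 7.158 = 35.438 N and a = 35.438 / 5.2 = 6.8150 m/s².
Starting from rest over a distance of 8.9 m, v² = 2aL = 2 × 6.8150 × 8.9 = 121.3070, so v = 11.0139 m/s.

11 m/s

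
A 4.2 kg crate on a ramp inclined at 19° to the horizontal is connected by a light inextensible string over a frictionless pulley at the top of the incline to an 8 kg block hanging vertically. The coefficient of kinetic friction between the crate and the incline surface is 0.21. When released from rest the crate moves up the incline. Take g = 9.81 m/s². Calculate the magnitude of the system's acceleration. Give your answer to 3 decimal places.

4.663 m/s²

For the crate on the incline: the weight component along the slope is m₁g sin 19° = 4.2 × 9.81 × 0.3256 = 13.415 N and the normal force is N = m₁g cos 19° = 38.957 N.
Kinetic friction opposes the crate's motion up the incline: f = μN = 0.21 × 38.957 = 8.181 N acting down the slope.
Newton's second law for the crate (up-slope positive): T − 13.415 − 8.181 = 4.2 a. For the hanging block (downward positive): 8 × 9.81 − T = 8 a.
Adding the two equations eliminates T: 56.884 = 12.2 a, so a = 4.6626 m/s².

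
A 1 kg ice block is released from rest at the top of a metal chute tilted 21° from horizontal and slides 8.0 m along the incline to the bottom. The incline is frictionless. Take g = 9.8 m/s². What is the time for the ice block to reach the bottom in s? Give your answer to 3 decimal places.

2.134 s

The weight component along the incline is mg sin 21° = 3.512 N and the normal force is N = mg cos 21° = 9.149 N.
With no friction, a = g sin 21° = 3.5120 m/s².
Starting from rest, L = ½at², so t = √(2L/a) = √(2 × 8.0 / 3.5120) = 2.1344 s.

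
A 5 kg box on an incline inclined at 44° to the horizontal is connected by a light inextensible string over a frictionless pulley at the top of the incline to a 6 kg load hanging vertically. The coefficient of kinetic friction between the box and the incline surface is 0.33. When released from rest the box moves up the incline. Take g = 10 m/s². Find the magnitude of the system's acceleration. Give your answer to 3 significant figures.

For the box on the incline: the weight component along the slope is m₁g sin 44° = 5 × 10 × 0.6947 = 34.735 N and the normal force is N = m₁g cos 44° = 35.967 N.
Kinetic friction opposes the box's motion up the incline: f = μN = 0.33 × 35.967 = 11.869 N acting down the slope.
Newton's second law for the box (up-slope positive): T − 34.735 − 11.869 = 5 a. For the hanging load (downward positive): 6 × 10 − T = 6 a.
Adding the two equations eliminates T: 13.396 = 11 a, so a = 1.2178 m/s².

1.22 m/s²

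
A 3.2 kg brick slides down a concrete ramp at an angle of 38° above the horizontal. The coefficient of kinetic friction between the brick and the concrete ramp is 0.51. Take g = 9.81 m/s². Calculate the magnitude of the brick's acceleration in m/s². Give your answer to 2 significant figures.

Resolving the weight along the incline: the component pulling the brick down the slope is mg sin 38° = 3.2 × 9.81 × 0.6157 = 19.328 N, and the normal force is N = mg cos 38° = 3.2 × 9.81 × 0.7880 = 24.737 N.
Kinetic friction acts up the slope with magnitude f = μN = 0.51 × 24.737 = 12.616 N.
Net force along the incline is 19.328 − 12.616 = 6.712 N, so a = 6.712 / 3.2 = 2.0975 m/s².

2.1 m/s²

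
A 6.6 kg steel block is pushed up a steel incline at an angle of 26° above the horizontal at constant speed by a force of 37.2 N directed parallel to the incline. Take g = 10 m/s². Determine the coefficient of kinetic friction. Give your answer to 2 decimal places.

At constant speed ΣF = 0 along the incline. The applied 37.2 N acts up the slope; the weight component mg sin 26° = 28.932 N and kinetic friction μN both act down the slope.
So 37.2 = 28.932 + μ × 59.320, giving μ = (37.2 − 28.932) / 59.320 = 0.1394.

0.14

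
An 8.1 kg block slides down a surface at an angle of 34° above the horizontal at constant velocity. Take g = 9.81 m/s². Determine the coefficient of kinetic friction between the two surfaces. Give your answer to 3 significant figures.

At constant velocity the net force along the incline is zero: mg sin 34° = μ mg cos 34°.
So μ = tan 34° = 0.5592 / 0.8290 = 0.6745.

0.675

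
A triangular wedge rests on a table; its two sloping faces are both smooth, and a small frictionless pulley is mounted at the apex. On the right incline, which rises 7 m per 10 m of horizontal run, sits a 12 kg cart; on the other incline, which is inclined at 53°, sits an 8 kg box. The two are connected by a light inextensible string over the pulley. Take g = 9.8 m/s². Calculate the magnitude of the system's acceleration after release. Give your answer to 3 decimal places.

0.241 m/s²

Resolve each weight along its own incline: the 12 kg mass has component 12 × 9.8 × sin 34.99° = 67.439 N down its slope, and the 8 kg mass has 8 × 9.8 × sin 53° = 62.613 N down its slope.
The 12 kg side's 67.439 N exceeds the other side's 62.613 N, so that mass slides down and the 8 kg mass slides up. Taking that direction as positive, Newton's second law for the whole system gives 67.439 − 62.613 = (12 + 8) a, so a = 4.826 / 20 = 0.2413 m/s².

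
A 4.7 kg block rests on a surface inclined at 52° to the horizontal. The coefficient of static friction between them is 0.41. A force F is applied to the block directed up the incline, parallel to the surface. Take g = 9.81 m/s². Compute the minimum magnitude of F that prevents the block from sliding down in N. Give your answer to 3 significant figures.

24.7 N

The normal force is N = mg cos 52° = 28.386 N. With F at its minimum the block is on the verge of sliding down, so static friction is at its maximum μ_s N = 0.41 × 28.386 = 11.638 N and acts up the slope.
Equilibrium along the incline: F + μ_s N = mg sin 52°, so F = 36.333 − 11.638 = 24.695 N.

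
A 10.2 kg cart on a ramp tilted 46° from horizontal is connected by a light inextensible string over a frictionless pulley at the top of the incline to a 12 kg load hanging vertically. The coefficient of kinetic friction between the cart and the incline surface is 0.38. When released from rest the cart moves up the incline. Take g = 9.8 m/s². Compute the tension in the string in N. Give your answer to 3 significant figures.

For the cart on the incline: the weight component along the slope is m₁g sin 46° = 10.2 × 9.8 × 0.7193 = 71.901 N and the normal force is N = m₁g cos 46° = 69.438 N.
Kinetic friction opposes the cart's motion up the incline: f = μN = 0.38 × 69.438 = 26.386 N acting down the slope.
Newton's second law for the cart (up-slope positive): T − 71.901 − 26.386 = 10.2 a. For the hanging load (downward positive): 12 × 9.8 − T = 12 a.
Adding the two equations eliminates T: 19.313 = 22.2 a, so a = 0.8700 m/s².
Then from the hanging load's equation, T = 12 × (9.8 − 0.8700) = 107.160 N.

107 N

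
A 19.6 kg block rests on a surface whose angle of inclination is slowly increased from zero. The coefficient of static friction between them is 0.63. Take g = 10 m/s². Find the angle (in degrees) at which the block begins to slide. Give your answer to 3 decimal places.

At the threshold of sliding, static friction is at its maximum μ_s N and exactly balances the weight component along the incline: mg sin θ = μ_s mg cos θ.
Hence tan θ = μ_s = 0.63, so θ = arctan(0.63) = 32.2109°.

32.211°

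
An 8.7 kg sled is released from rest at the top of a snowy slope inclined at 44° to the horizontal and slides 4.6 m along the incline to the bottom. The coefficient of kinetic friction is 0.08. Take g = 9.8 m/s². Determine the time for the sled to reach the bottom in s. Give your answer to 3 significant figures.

The weight component along the incline is mg sin 44° = 59.227 N and the normal force is N = mg cos 44° = 61.331 N.
Friction up the slope is f = μN = 0.08 × 61.331 = 4.906 N, so the net downslope force is 59.227 − 4.906 = 54.321 N and a = 54.321 / 8.7 = 6.2438 m/s².
Starting from rest, L = ½at², so t = √(2L/a) = √(2 × 4.6 / 6.2438) = 1.2139 s.

1.21 s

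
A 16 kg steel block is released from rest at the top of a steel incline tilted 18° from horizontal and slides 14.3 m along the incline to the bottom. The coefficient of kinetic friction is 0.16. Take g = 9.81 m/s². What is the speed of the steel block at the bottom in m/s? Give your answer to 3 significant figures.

The weight component along the incline is mg sin 18° = 48.503 N and the normal force is N = mg cos 18° = 149.278 N.
Friction up the slope is f = μN = 0.16 × 149.278 = 23.884 N, so the net downslope force is 48.503 − 23.884 = 24.619 N and a = 24.619 / 16 = 1.5387 m/s².
Starting from rest over a distance of 14.3 m, v² = 2aL = 2 × 1.5387 × 14.3 = 44.0068, so v = 6.6338 m/s.

6.63 m/s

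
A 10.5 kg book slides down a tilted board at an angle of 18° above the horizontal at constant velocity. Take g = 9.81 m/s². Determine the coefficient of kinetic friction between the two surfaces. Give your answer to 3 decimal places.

0.325

At constant velocity the net force along the incline is zero: mg sin 18° = μ mg cos 18°.
So μ = tan 18° = 0.3090 / 0.9511 = 0.3249.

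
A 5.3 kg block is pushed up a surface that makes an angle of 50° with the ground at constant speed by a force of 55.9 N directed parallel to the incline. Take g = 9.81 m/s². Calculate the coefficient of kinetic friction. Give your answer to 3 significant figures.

At constant speed ΣF = 0 along the incline. The applied 55.9 N acts up the slope; the weight component mg sin 50° = 39.829 N and kinetic friction μN both act down the slope.
So 55.9 = 39.829 + μ × 33.420, giving μ = (55.9 − 39.829) / 33.420 = 0.4809.

0.481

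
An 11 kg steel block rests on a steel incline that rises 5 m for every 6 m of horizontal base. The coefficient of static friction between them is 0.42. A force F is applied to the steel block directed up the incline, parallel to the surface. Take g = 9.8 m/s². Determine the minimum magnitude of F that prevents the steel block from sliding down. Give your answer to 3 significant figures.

The normal force is N = mg cos 39.81° = 82.814 N. With F at its minimum the steel block is on the verge of sliding down, so static friction is at its maximum μ_s N = 0.42 × 82.814 = 34.782 N and acts up the slope.
Equilibrium along the incline: F + μ_s N = mg sin 39.81°, so F = 69.012 − 34.782 = 34.230 N.

34.2 N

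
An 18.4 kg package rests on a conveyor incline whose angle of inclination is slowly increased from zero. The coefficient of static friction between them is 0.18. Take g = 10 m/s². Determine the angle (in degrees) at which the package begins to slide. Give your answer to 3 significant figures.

At the threshold of sliding, static friction is at its maximum μ_s N and exactly balances the weight component along the incline: mg sin θ = μ_s mg cos θ.
Hence tan θ = μ_s = 0.18, so θ = arctan(0.18) = 10.2040°.

10.2°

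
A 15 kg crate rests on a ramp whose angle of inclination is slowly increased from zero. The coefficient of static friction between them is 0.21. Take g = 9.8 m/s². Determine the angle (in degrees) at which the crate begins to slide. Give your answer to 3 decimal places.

11.860°

At the threshold of sliding, static friction is at its maximum μ_s N and exactly balances the weight component along the incline: mg sin θ = μ_s mg cos θ.
Hence tan θ = μ_s = 0.21, so θ = arctan(0.21) = 11.8598°.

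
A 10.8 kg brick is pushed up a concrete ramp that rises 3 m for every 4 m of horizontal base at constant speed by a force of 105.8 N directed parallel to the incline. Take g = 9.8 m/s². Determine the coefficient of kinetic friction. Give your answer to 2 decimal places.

0.50

At constant speed ΣF = 0 along the incline. The applied 105.8 N acts up the slope; the weight component mg sin 36.87° = 63.504 N and kinetic friction μN both act down the slope.
So 105.8 = 63.504 + μ × 84.672, giving μ = (105.8 − 63.504) / 84.672 = 0.4995.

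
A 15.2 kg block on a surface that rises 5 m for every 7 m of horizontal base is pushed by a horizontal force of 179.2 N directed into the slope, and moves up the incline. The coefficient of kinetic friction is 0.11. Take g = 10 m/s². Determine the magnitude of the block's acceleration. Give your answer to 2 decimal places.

2.13 m/s²

The horizontal push has components F cos 35.54° = 179.2 × 0.8137 = 145.815 N up the incline and F sin 35.54° = 179.2 × 0.5812 = 104.151 N pressing into the surface.
The normal force is therefore N = mg cos 35.54° + F sin 35.54° = 123.682 + 104.151 = 227.833 N, and kinetic friction down the slope is μN = 0.11 × 227.833 = 25.062 N.
Along the incline: F cos 35.54° − mg sin 35.54° − μN = ma, so 145.815 − 88.342 − 25.062 = 15.2 a, giving a = 2.1323 m/s².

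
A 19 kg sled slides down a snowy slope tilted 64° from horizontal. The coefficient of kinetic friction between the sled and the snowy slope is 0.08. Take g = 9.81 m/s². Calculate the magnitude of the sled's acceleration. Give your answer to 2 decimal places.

8.47 m/s²

Resolving the weight along the incline: the component pulling the sled down the slope is mg sin 64° = 19 × 9.81 × 0.8988 = 167.527 N, and the normal force is N = mg cos 64° = 19 × 9.81 × 0.4384 = 81.713 N.
Kinetic friction acts up the slope with magnitude f = μN = 0.08 × 81.713 = 6.537 N.
Net force along the incline is 167.527 − 6.537 = 160.990 N, so a = 160.990 / 19 = 8.4732 m/s².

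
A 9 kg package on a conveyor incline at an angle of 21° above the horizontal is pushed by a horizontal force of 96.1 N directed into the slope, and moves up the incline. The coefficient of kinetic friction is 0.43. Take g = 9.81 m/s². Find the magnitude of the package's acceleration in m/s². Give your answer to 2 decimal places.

The horizontal push has components F cos 21° = 96.1 × 0.9336 = 89.719 N up the incline and F sin 21° = 96.1 × 0.3584 = 34.442 N pressing into the surface.
The normal force is therefore N = mg cos 21° + F sin 21° = 82.428 + 34.442 = 116.870 N, and kinetic friction down the slope is μN = 0.43 × 116.870 = 50.254 N.
Along the incline: F cos 21° − mg sin 21° − μN = ma, so 89.719 − 31.643 − 50.254 = 9 a, giving a = 0.8691 m/s².

0.87 m/s²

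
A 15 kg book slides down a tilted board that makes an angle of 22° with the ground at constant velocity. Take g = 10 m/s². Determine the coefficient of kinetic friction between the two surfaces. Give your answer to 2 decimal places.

0.40

At constant velocity the net force along the incline is zero: mg sin 22° = μ mg cos 22°.
So μ = tan 22° = 0.3746 / 0.9272 = 0.4040.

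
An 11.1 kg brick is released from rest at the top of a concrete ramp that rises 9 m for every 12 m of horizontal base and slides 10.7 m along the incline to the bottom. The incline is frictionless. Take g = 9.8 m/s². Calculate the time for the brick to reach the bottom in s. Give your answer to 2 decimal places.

The weight component along the incline is mg sin 36.87° = 65.268 N and the normal force is N = mg cos 36.87° = 87.024 N.
With no friction, a = g sin 36.87° = 5.8800 m/s².
Starting from rest, L = ½at², so t = √(2L/a) = √(2 × 10.7 / 5.8800) = 1.9077 s.

1.91 s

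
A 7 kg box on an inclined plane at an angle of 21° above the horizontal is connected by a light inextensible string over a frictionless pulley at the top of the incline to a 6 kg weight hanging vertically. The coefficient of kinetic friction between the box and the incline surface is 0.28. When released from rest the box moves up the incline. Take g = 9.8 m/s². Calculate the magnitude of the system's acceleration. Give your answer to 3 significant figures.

1.25 m/s²

For the box on the incline: the weight component along the slope is m₁g sin 21° = 7 × 9.8 × 0.3584 = 24.586 N and the normal force is N = m₁g cos 21° = 64.044 N.
Kinetic friction opposes the box's motion up the incline: f = μN = 0.28 × 64.044 = 17.932 N acting down the slope.
Newton's second law for the box (up-slope positive): T − 24.586 − 17.932 = 7 a. For the hanging weight (downward positive): 6 × 9.8 − T = 6 a.
Adding the two equations eliminates T: 16.282 = 13 a, so a = 1.2525 m/s².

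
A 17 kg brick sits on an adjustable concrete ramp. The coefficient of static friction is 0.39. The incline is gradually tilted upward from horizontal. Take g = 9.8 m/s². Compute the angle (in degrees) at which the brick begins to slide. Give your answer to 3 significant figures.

21.3°

At the threshold of sliding, static friction is at its maximum μ_s N and exactly balances the weight component along the incline: mg sin θ = μ_s mg cos θ.
Hence tan θ = μ_s = 0.39, so θ = arctan(0.39) = 21.3058°.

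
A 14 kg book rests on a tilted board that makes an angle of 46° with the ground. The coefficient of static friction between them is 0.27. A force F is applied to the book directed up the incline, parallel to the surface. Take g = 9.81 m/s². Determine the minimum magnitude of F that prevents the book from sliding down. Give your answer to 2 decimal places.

73.03 N

The normal force is N = mg cos 46° = 95.404 N. With F at its minimum the book is on the verge of sliding down, so static friction is at its maximum μ_s N = 0.27 × 95.404 = 25.759 N and acts up the slope.
Equilibrium along the incline: F + μ_s N = mg sin 46°, so F = 98.794 − 25.759 = 73.035 N.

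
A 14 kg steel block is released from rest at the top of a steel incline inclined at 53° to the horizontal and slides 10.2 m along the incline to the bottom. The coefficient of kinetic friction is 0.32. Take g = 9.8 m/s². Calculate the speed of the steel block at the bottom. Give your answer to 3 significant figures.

11.0 m/s

The weight component along the incline is mg sin 53° = 109.573 N and the normal force is N = mg cos 53° = 82.569 N.
Friction up the slope is f = μN = 0.32 × 82.569 = 26.422 N, so the net downslope force is 109.573 − 26.422 = 83.151 N and a = 83.151 / 14 = 5.9394 m/s².
Starting from rest over a distance of 10.2 m, v² = 2aL = 2 × 5.9394 × 10.2 = 121.1638, so v = 11.0074 m/s.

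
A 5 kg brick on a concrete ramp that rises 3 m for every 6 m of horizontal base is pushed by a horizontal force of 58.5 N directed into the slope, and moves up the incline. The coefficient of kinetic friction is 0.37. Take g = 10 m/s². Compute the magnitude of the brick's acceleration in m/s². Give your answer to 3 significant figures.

The horizontal push has components F cos 26.57° = 58.5 × 0.8944 = 52.322 N up the incline and F sin 26.57° = 58.5 × 0.4472 = 26.161 N pressing into the surface.
The normal force is therefore N = mg cos 26.57° + F sin 26.57° = 44.720 + 26.161 = 70.881 N, and kinetic friction down the slope is μN = 0.37 × 70.881 = 26.226 N.
Along the incline: F cos 26.57° − mg sin 26.57° − μN = ma, so 52.322 − 22.360 − 26.226 = 5 a, giving a = 0.7472 m/s².

0.747 m/s²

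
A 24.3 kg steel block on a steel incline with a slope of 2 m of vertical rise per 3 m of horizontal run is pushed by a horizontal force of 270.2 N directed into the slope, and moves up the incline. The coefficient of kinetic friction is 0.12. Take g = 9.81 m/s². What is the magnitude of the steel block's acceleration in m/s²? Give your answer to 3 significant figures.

The horizontal push has components F cos 33.69° = 270.2 × 0.8321 = 224.833 N up the incline and F sin 33.69° = 270.2 × 0.5547 = 149.880 N pressing into the surface.
The normal force is therefore N = mg cos 33.69° + F sin 33.69° = 198.358 + 149.880 = 348.238 N, and kinetic friction down the slope is μN = 0.12 × 348.238 = 41.789 N.
Along the incline: F cos 33.69° − mg sin 33.69° − μN = ma, so 224.833 − 132.231 − 41.789 = 24.3 a, giving a = 2.0911 m/s².

2.09 m/s²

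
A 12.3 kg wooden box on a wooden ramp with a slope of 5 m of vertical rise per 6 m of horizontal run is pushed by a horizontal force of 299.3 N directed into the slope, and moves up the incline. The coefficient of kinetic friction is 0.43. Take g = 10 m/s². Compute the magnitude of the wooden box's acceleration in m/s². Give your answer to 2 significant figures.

2.3 m/s²

The horizontal push has components F cos 39.81° = 299.3 × 0.7682 = 229.922 N up the incline and F sin 39.81° = 299.3 × 0.6402 = 191.612 N pressing into the surface.
The normal force is therefore N = mg cos 39.81° + F sin 39.81° = 94.489 + 191.612 = 286.101 N, and kinetic friction down the slope is μN = 0.43 × 286.101 = 123.023 N.
Along the incline: F cos 39.81° − mg sin 39.81° − μN = ma, so 229.922 − 78.745 − 123.023 = 12.3 a, giving a = 2.2889 m/s².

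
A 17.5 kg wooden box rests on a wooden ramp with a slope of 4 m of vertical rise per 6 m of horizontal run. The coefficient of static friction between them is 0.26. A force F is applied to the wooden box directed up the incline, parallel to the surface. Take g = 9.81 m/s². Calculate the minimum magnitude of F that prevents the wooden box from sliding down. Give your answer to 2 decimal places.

58.09 N

The normal force is N = mg cos 33.69° = 142.842 N. With F at its minimum the wooden box is on the verge of sliding down, so static friction is at its maximum μ_s N = 0.26 × 142.842 = 37.139 N and acts up the slope.
Equilibrium along the incline: F + μ_s N = mg sin 33.69°, so F = 95.228 − 37.139 = 58.089 N.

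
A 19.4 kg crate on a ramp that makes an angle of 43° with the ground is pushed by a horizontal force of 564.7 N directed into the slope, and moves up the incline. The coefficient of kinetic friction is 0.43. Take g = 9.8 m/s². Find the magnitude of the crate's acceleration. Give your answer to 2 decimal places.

The horizontal push has components F cos 43° = 564.7 × 0.7314 = 413.022 N up the incline and F sin 43° = 564.7 × 0.6820 = 385.125 N pressing into the surface.
The normal force is therefore N = mg cos 43° + F sin 43° = 139.054 + 385.125 = 524.179 N, and kinetic friction down the slope is μN = 0.43 × 524.179 = 225.397 N.
Along the incline: F cos 43° − mg sin 43° − μN = ma, so 413.022 − 129.662 − 225.397 = 19.4 a, giving a = 2.9878 m/s².

2.99 m/s²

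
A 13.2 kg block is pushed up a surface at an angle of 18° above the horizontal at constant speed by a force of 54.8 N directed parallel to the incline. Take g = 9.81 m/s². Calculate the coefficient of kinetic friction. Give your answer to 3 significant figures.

0.120

At constant speed ΣF = 0 along the incline. The applied 54.8 N acts up the slope; the weight component mg sin 18° = 40.015 N and kinetic friction μN both act down the slope.
So 54.8 = 40.015 + μ × 123.154, giving μ = (54.8 − 40.015) / 123.154 = 0.1201.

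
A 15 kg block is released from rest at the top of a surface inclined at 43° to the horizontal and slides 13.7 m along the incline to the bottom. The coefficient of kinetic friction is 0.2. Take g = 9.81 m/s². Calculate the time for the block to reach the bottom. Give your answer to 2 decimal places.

2.28 s

The weight component along the incline is mg sin 43° = 100.356 N and the normal force is N = mg cos 43° = 107.619 N.
Friction up the slope is f = μN = 0.2 × 107.619 = 21.524 N, so the net downslope force is 100.356 − 21.524 = 78.832 N and a = 78.832 / 15 = 5.2555 m/s².
Starting from rest, L = ½at², so t = √(2L/a) = √(2 × 13.7 / 5.2555) = 2.2833 s.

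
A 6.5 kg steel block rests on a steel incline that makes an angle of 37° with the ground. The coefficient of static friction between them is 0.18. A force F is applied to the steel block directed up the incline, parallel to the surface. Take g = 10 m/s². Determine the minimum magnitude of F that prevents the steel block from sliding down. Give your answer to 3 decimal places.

The normal force is N = mg cos 37° = 51.911 N. With F at its minimum the steel block is on the verge of sliding down, so static friction is at its maximum μ_s N = 0.18 × 51.911 = 9.344 N and acts up the slope.
Equilibrium along the incline: F + μ_s N = mg sin 37°, so F = 39.118 − 9.344 = 29.774 N.

29.774 N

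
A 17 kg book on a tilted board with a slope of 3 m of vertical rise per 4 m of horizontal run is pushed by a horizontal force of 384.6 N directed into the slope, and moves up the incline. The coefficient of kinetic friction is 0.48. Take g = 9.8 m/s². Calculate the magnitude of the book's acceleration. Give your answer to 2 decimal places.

1.94 m/s²

The horizontal push has components F cos 36.87° = 384.6 × 0.8000 = 307.680 N up the incline and F sin 36.87° = 384.6 × 0.6000 = 230.760 N pressing into the surface.
The normal force is therefore N = mg cos 36.87° + F sin 36.87° = 133.280 + 230.760 = 364.040 N, and kinetic friction down the slope is μN = 0.48 × 364.040 = 174.739 N.
Along the incline: F cos 36.87° − mg sin 36.87° − μN = ma, so 307.680 − 99.960 − 174.739 = 17 a, giving a = 1.9401 m/s².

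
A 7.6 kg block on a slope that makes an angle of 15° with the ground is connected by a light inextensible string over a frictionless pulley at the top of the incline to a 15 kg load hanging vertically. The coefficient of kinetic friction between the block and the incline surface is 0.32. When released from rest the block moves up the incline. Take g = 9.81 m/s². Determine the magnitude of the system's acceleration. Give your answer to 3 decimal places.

For the block on the incline: the weight component along the slope is m₁g sin 15° = 7.6 × 9.81 × 0.2588 = 19.295 N and the normal force is N = m₁g cos 15° = 72.016 N.
Kinetic friction opposes the block's motion up the incline: f = μN = 0.32 × 72.016 = 23.045 N acting down the slope.
Newton's second law for the block (up-slope positive): T − 19.295 − 23.045 = 7.6 a. For the hanging load (downward positive): 15 × 9.81 − T = 15 a.
Adding the two equations eliminates T: 104.810 = 22.6 a, so a = 4.6376 m/s².

4.638 m/s²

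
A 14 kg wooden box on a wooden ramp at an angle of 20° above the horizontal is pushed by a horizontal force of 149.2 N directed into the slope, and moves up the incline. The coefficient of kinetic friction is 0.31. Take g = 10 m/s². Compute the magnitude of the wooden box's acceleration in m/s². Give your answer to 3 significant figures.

The horizontal push has components F cos 20° = 149.2 × 0.9397 = 140.203 N up the incline and F sin 20° = 149.2 × 0.3420 = 51.026 N pressing into the surface.
The normal force is therefore N = mg cos 20° + F sin 20° = 131.558 + 51.026 = 182.584 N, and kinetic friction down the slope is μN = 0.31 × 182.584 = 56.601 N.
Along the incline: F cos 20° − mg sin 20° − μN = ma, so 140.203 − 47.880 − 56.601 = 14 a, giving a = 2.5516 m/s².

2.55 m/s²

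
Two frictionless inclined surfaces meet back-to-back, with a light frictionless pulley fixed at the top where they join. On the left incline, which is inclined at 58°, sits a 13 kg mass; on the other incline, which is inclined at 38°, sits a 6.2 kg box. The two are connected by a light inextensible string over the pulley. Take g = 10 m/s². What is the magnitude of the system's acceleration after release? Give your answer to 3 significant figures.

3.75 m/s²

Resolve each weight along its own incline: the 13 kg mass has component 13 × 10 × sin 58° = 110.246 N down its slope, and the 6.2 kg mass has 6.2 × 10 × sin 38° = 38.171 N down its slope.
The 13 kg side's 110.246 N exceeds the other side's 38.171 N, so that mass slides down and the 6.2 kg mass slides up. Taking that direction as positive, Newton's second law for the whole system gives 110.246 − 38.171 = (13 + 6.2) a, so a = 72.075 / 19.2 = 3.7539 m/s².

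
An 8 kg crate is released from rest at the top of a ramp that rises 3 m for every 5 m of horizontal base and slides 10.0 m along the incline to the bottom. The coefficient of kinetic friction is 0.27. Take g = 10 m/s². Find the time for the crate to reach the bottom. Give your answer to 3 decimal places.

2.659 s

The weight component along the incline is mg sin 30.96° = 41.160 N and the normal force is N = mg cos 30.96° = 68.599 N.
Friction up the slope is f = μN = 0.27 × 68.599 = 18.522 N, so the net downslope force is 41.160 − 18.522 = 22.638 N and a = 22.638 / 8 = 2.8298 m/s².
Starting from rest, L = ½at², so t = √(2L/a) = √(2 × 10.0 / 2.8298) = 2.6585 s.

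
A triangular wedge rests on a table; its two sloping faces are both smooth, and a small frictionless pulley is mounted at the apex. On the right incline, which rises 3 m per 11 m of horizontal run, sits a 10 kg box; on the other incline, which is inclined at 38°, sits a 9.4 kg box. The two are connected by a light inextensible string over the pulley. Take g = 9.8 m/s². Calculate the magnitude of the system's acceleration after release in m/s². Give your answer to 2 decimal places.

Resolve each weight along its own incline: the 10 kg mass has component 10 × 9.8 × sin 15.26° = 25.786 N down its slope, and the 9.4 kg mass has 9.4 × 9.8 × sin 38° = 56.715 N down its slope.
The 9.4 kg side's 56.715 N exceeds the other side's 25.786 N, so that mass slides down and the 10 kg mass slides up. Taking that direction as positive, Newton's second law for the whole system gives 56.715 − 25.786 = (10 + 9.4) a, so a = 30.929 / 19.4 = 1.5943 m/s².

1.59 m/s²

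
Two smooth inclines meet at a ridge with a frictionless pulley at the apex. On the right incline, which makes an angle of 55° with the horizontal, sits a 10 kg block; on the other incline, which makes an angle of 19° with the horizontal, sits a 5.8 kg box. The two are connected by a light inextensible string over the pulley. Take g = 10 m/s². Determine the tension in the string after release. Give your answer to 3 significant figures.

Resolve each weight along its own incline: the 10 kg mass has component 10 × 10 × sin 55° = 81.915 N down its slope, and the 5.8 kg mass has 5.8 × 10 × sin 19° = 18.883 N down its slope.
The 10 kg side's 81.915 N exceeds the other side's 18.883 N, so that mass slides down and the 5.8 kg mass slides up. Taking that direction as positive, Newton's second law for the whole system gives 81.915 − 18.883 = (10 + 5.8) a, so a = 63.032 / 15.8 = 3.9894 m/s².
For the 5.8 kg mass (up-slope positive): T − 18.883 = 5.8 × 3.9894, so T = 42.022 N.

42.0 N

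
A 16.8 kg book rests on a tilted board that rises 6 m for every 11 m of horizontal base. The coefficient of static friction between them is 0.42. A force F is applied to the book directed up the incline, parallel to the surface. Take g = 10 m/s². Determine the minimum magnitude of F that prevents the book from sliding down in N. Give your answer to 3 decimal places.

The normal force is N = mg cos 28.61° = 147.486 N. With F at its minimum the book is on the verge of sliding down, so static friction is at its maximum μ_s N = 0.42 × 147.486 = 61.944 N and acts up the slope.
Equilibrium along the incline: F + μ_s N = mg sin 28.61°, so F = 80.447 − 61.944 = 18.503 N.

18.503 N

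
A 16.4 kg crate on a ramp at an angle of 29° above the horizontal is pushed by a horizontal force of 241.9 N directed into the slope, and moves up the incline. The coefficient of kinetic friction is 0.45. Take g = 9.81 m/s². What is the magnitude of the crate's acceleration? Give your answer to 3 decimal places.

1.066 m/s²

The horizontal push has components F cos 29° = 241.9 × 0.8746 = 211.566 N up the incline and F sin 29° = 241.9 × 0.4848 = 117.273 N pressing into the surface.
The normal force is therefore N = mg cos 29° + F sin 29° = 140.709 + 117.273 = 257.982 N, and kinetic friction down the slope is μN = 0.45 × 257.982 = 116.092 N.
Along the incline: F cos 29° − mg sin 29° − μN = ma, so 211.566 − 77.997 − 116.092 = 16.4 a, giving a = 1.0657 m/s².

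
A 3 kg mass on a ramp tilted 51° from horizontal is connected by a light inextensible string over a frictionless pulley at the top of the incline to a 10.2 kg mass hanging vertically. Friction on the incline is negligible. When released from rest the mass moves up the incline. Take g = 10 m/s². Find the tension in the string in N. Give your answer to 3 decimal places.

For the mass on the incline: the weight component along the slope is m₁g sin 51° = 3 × 10 × 0.7771 = 23.313 N and the normal force is N = m₁g cos 51° = 18.880 N.
Newton's second law for the mass (up-slope positive): T − 23.313 = 3 a. For the hanging mass (downward positive): 10.2 × 10 − T = 10.2 a.
Adding the two equations eliminates T: 78.687 = 13.2 a, so a = 5.9611 m/s².
Then from the hanging mass's equation, T = 10.2 × (10 − 5.9611) = 41.197 N.

41.197 N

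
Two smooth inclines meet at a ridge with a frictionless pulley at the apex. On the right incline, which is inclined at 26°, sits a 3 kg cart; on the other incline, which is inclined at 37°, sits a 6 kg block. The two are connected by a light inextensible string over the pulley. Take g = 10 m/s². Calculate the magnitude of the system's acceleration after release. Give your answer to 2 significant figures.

Resolve each weight along its own incline: the 3 kg mass has component 3 × 10 × sin 26° = 13.151 N down its slope, and the 6 kg mass has 6 × 10 × sin 37° = 36.109 N down its slope.
The 6 kg side's 36.109 N exceeds the other side's 13.151 N, so that mass slides down and the 3 kg mass slides up. Taking that direction as positive, Newton's second law for the whole system gives 36.109 − 13.151 = (3 + 6) a, so a = 22.958 / 9 = 2.5509 m/s².

2.6 m/s²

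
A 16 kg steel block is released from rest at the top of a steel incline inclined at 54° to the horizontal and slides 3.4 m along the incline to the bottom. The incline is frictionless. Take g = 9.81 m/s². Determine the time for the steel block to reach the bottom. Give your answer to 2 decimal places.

0.93 s

The weight component along the incline is mg sin 54° = 126.983 N and the normal force is N = mg cos 54° = 92.259 N.
With no friction, a = g sin 54° = 7.9365 m/s².
Starting from rest, L = ½at², so t = √(2L/a) = √(2 × 3.4 / 7.9365) = 0.9256 s.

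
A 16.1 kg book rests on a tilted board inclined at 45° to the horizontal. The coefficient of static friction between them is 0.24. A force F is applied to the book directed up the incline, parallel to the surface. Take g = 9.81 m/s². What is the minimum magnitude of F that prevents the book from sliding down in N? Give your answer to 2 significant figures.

85 N

The normal force is N = mg cos 45° = 111.681 N. With F at its minimum the book is on the verge of sliding down, so static friction is at its maximum μ_s N = 0.24 × 111.681 = 26.803 N and acts up the slope.
Equilibrium along the incline: F + μ_s N = mg sin 45°, so F = 111.681 − 26.803 = 84.878 N.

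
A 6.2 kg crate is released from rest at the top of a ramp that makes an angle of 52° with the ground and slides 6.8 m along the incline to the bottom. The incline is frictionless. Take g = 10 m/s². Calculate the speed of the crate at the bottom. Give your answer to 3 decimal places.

10.352 m/s

The weight component along the incline is mg sin 52° = 48.857 N and the normal force is N = mg cos 52° = 38.171 N.
With no friction, a = g sin 52° = 7.8801 m/s².
Starting from rest over a distance of 6.8 m, v² = 2aL = 2 × 7.8801 × 6.8 = 107.1694, so v = 10.3523 m/s.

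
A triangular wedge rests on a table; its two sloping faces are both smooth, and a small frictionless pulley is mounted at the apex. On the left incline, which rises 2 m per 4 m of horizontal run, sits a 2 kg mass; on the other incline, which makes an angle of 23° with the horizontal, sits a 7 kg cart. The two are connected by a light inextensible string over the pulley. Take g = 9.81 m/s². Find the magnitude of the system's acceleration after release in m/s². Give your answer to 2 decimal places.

2.01 m/s²

Resolve each weight along its own incline: the 2 kg mass has component 2 × 9.81 × sin 26.57° = 8.774 N down its slope, and the 7 kg mass has 7 × 9.81 × sin 23° = 26.832 N down its slope.
The 7 kg side's 26.832 N exceeds the other side's 8.774 N, so that mass slides down and the 2 kg mass slides up. Taking that direction as positive, Newton's second law for the whole system gives 26.832 − 8.774 = (2 + 7) a, so a = 18.058 / 9 = 2.0064 m/s².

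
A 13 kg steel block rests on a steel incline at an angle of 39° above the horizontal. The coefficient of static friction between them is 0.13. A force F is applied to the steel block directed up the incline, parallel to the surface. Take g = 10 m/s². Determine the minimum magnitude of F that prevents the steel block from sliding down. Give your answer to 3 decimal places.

68.678 N

The normal force is N = mg cos 39° = 101.029 N. With F at its minimum the steel block is on the verge of sliding down, so static friction is at its maximum μ_s N = 0.13 × 101.029 = 13.134 N and acts up the slope.
Equilibrium along the incline: F + μ_s N = mg sin 39°, so F = 81.812 − 13.134 = 68.678 N.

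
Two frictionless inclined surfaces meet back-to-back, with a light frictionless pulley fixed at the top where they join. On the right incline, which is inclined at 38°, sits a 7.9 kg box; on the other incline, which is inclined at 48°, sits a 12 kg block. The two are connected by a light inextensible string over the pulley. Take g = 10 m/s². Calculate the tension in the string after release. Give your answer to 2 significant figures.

Resolve each weight along its own incline: the 7.9 kg mass has component 7.9 × 10 × sin 38° = 48.637 N down its slope, and the 12 kg mass has 12 × 10 × sin 48° = 89.177 N down its slope.
The 12 kg side's 89.177 N exceeds the other side's 48.637 N, so that mass slides down and the 7.9 kg mass slides up. Taking that direction as positive, Newton's second law for the whole system gives 89.177 − 48.637 = (7.9 + 12) a, so a = 40.540 / 19.9 = 2.0372 m/s².
For the 7.9 kg mass (up-slope positive): T − 48.637 = 7.9 × 2.0372, so T = 64.731 N.

65 N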